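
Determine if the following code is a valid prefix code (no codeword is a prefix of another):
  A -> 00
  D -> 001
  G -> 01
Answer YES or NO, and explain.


Checking each pair (does one codeword prefix another?):
  A='00' vs D='001': prefix -- VIOLATION

NO -- this is NOT a valid prefix code. A (00) is a prefix of D (001).


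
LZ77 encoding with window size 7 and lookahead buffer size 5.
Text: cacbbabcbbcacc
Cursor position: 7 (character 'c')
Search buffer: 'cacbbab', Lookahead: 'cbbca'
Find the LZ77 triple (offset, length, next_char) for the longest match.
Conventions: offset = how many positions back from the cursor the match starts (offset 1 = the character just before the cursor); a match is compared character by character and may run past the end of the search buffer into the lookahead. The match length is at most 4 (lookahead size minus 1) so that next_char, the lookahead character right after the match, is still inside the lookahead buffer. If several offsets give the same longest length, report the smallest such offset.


Try each offset into the search buffer:
  offset=1 (pos 6, char 'b'): match length 0
  offset=2 (pos 5, char 'a'): match length 0
  offset=3 (pos 4, char 'b'): match length 0
  offset=4 (pos 3, char 'b'): match length 0
  offset=5 (pos 2, char 'c'): match length 3
  offset=6 (pos 1, char 'a'): match length 0
  offset=7 (pos 0, char 'c'): match length 1
Longest match has length 3 at offset 5.
next_char = character at position 7 + 3 = 10 -> 'c'

Best match: offset=5, length=3 (matching 'cbb' starting at position 2)
LZ77 triple: (5, 3, 'c')


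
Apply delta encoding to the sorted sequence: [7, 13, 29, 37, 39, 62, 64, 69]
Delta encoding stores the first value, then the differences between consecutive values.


First value: 7
Deltas:
  13 - 7 = 6
  29 - 13 = 16
  37 - 29 = 8
  39 - 37 = 2
  62 - 39 = 23
  64 - 62 = 2
  69 - 64 = 5


Delta encoded: [7, 6, 16, 8, 2, 23, 2, 5]


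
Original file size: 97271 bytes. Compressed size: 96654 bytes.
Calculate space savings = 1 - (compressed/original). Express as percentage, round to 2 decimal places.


ratio = compressed/original = 96654/97271 = 0.993657
savings = 1 - ratio = 1 - 0.993657 = 0.006343
as a percentage: 0.006343 * 100 = 0.63%

Space savings = 1 - 96654/97271 = 0.63%


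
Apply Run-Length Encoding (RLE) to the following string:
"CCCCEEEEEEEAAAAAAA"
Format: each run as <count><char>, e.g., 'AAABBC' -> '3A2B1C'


Scanning runs left to right:
  i=0: run of 'C' x 4 -> '4C'
  i=4: run of 'E' x 7 -> '7E'
  i=11: run of 'A' x 7 -> '7A'

RLE = 4C7E7A


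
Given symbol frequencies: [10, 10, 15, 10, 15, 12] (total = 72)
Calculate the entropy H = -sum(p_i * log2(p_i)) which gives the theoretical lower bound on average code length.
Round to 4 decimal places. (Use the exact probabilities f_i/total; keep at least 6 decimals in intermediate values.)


Per-symbol terms -p_i * log2(p_i) with p_i = f_i/72:
  p = 10/72 = 0.138889: log2(p) = -2.847997, -p*log2(p) = 0.395555
  p = 10/72 = 0.138889: log2(p) = -2.847997, -p*log2(p) = 0.395555
  p = 15/72 = 0.208333: log2(p) = -2.263034, -p*log2(p) = 0.471466
  p = 10/72 = 0.138889: log2(p) = -2.847997, -p*log2(p) = 0.395555
  p = 15/72 = 0.208333: log2(p) = -2.263034, -p*log2(p) = 0.471466
  p = 12/72 = 0.166667: log2(p) = -2.584963, -p*log2(p) = 0.430827
H = 0.395555 + 0.395555 + 0.471466 + 0.395555 + 0.471466 + 0.430827 = 2.560424

H = 2.5604 bits/symbol


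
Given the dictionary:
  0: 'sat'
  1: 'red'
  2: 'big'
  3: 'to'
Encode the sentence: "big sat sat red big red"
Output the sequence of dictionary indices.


Look up each word in the dictionary:
  'big' -> 2
  'sat' -> 0
  'sat' -> 0
  'red' -> 1
  'big' -> 2
  'red' -> 1

Encoded: [2, 0, 0, 1, 2, 1]


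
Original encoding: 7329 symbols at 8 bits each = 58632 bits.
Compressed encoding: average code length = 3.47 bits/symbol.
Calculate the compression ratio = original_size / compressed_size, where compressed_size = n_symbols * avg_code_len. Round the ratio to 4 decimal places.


original_size = n_symbols * orig_bits = 7329 * 8 = 58632 bits
compressed_size = n_symbols * avg_code_len = 7329 * 3.47 = 25431.63 bits
ratio = original_size / compressed_size = 58632 / 25431.63 = 2.3055

Compression ratio = 2.3055


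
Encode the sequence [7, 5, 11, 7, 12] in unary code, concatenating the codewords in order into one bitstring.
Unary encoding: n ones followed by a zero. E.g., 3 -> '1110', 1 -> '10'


Encode each number as n ones followed by a terminating 0:
  7 -> 11111110 (8 bits)
  5 -> 111110 (6 bits)
  11 -> 111111111110 (12 bits)
  7 -> 11111110 (8 bits)
  12 -> 1111111111110 (13 bits)
Total length = 8 + 6 + 12 + 8 + 13 = 47 bits.

Unary([7, 5, 11, 7, 12]) = 11111110111110111111111110111111101111111111110 (47 bits)


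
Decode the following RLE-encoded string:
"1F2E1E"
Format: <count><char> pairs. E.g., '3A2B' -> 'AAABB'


Expanding each <count><char> pair:
  1F -> 'F'
  2E -> 'EE'
  1E -> 'E'

Decoded = FEEE


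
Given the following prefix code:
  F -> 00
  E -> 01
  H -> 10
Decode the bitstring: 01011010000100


Decoding step by step:
Bits 01 -> E
Bits 01 -> E
Bits 10 -> H
Bits 10 -> H
Bits 00 -> F
Bits 01 -> E
Bits 00 -> F


Decoded message: EEHHFEF


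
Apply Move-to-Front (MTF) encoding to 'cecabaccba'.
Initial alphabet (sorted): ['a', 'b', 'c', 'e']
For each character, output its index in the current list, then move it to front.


MTF encoding:
'c': index 2 in ['a', 'b', 'c', 'e'] -> ['c', 'a', 'b', 'e']
'e': index 3 in ['c', 'a', 'b', 'e'] -> ['e', 'c', 'a', 'b']
'c': index 1 in ['e', 'c', 'a', 'b'] -> ['c', 'e', 'a', 'b']
'a': index 2 in ['c', 'e', 'a', 'b'] -> ['a', 'c', 'e', 'b']
'b': index 3 in ['a', 'c', 'e', 'b'] -> ['b', 'a', 'c', 'e']
'a': index 1 in ['b', 'a', 'c', 'e'] -> ['a', 'b', 'c', 'e']
'c': index 2 in ['a', 'b', 'c', 'e'] -> ['c', 'a', 'b', 'e']
'c': index 0 in ['c', 'a', 'b', 'e'] -> ['c', 'a', 'b', 'e']
'b': index 2 in ['c', 'a', 'b', 'e'] -> ['b', 'c', 'a', 'e']
'a': index 2 in ['b', 'c', 'a', 'e'] -> ['a', 'b', 'c', 'e']


Output: [2, 3, 1, 2, 3, 1, 2, 0, 2, 2]


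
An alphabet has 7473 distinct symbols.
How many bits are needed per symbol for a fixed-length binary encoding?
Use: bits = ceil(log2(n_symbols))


log2(7473) = 12.8675
Bracket: 2^12 = 4096 < 7473 <= 2^13 = 8192
So ceil(log2(7473)) = 13

bits = ceil(log2(7473)) = ceil(12.8675) = 13 bits


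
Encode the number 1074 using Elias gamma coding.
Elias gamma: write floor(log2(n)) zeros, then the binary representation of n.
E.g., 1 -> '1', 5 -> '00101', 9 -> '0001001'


num_bits = floor(log2(1074)) + 1 = 11
leading_zeros = num_bits - 1 = 10
binary(1074) = 10000110010

Elias gamma(1074) = '0000000000' + '10000110010' = 000000000010000110010 (21 bits)


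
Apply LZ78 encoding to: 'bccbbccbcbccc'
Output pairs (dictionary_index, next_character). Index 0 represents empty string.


LZ78 encoding steps:
Dictionary: {0: ''}
Step 1: w='' (idx 0), next='b' -> output (0, 'b'), add 'b' as idx 1
Step 2: w='' (idx 0), next='c' -> output (0, 'c'), add 'c' as idx 2
Step 3: w='c' (idx 2), next='b' -> output (2, 'b'), add 'cb' as idx 3
Step 4: w='b' (idx 1), next='c' -> output (1, 'c'), add 'bc' as idx 4
Step 5: w='cb' (idx 3), next='c' -> output (3, 'c'), add 'cbc' as idx 5
Step 6: w='bc' (idx 4), next='c' -> output (4, 'c'), add 'bcc' as idx 6
Step 7: w='c' (idx 2), end of input -> output (2, '')


Encoded: [(0, 'b'), (0, 'c'), (2, 'b'), (1, 'c'), (3, 'c'), (4, 'c'), (2, '')]


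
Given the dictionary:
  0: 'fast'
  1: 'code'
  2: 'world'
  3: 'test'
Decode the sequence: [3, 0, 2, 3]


Look up each index in the dictionary:
  3 -> 'test'
  0 -> 'fast'
  2 -> 'world'
  3 -> 'test'

Decoded: "test fast world test"


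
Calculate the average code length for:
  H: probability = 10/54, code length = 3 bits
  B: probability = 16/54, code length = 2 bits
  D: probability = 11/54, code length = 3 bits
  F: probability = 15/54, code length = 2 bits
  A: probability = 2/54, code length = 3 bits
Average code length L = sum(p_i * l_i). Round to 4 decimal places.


Weighted contributions p_i * l_i:
  H: (10/54) * 3 = 30/54
  B: (16/54) * 2 = 32/54
  D: (11/54) * 3 = 33/54
  F: (15/54) * 2 = 30/54
  A: (2/54) * 3 = 6/54
Sum = (30 + 32 + 33 + 30 + 6)/54 = 131/54

L = 131/54 = 2.4259 bits/symbol


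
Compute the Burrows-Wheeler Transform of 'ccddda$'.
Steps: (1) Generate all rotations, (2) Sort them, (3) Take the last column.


Rotations (sorted):
  0: $ccddda -> last char: a
  1: a$ccddd -> last char: d
  2: ccddda$ -> last char: $
  3: cddda$c -> last char: c
  4: da$ccdd -> last char: d
  5: dda$ccd -> last char: d
  6: ddda$cc -> last char: c


BWT = ad$cddc


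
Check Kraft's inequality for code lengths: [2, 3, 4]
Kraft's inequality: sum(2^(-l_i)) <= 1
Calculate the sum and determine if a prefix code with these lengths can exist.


Sum = 2^(-2) + 2^(-3) + 2^(-4)
    = 0.25 + 0.125 + 0.0625
    = 7/16 = 0.4375
Since 0.4375 <= 1, Kraft's inequality IS satisfied.
A prefix code with these lengths CAN exist.

Kraft sum = 0.4375. Satisfied.


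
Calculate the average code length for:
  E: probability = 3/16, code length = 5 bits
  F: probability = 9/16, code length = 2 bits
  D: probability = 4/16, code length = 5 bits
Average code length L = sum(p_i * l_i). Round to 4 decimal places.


Weighted contributions p_i * l_i:
  E: (3/16) * 5 = 15/16
  F: (9/16) * 2 = 18/16
  D: (4/16) * 5 = 20/16
Sum = (15 + 18 + 20)/16 = 53/16

L = 53/16 = 3.3125 bits/symbol


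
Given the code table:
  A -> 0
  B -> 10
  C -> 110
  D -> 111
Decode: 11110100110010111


Decoding:
111 -> D
10 -> B
10 -> B
0 -> A
110 -> C
0 -> A
10 -> B
111 -> D


Result: DBBACABD


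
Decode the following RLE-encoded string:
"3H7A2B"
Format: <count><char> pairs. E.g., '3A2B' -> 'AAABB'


Expanding each <count><char> pair:
  3H -> 'HHH'
  7A -> 'AAAAAAA'
  2B -> 'BB'

Decoded = HHHAAAAAAABB


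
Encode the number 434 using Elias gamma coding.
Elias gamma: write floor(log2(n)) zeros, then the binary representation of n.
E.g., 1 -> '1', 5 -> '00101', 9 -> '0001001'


num_bits = floor(log2(434)) + 1 = 9
leading_zeros = num_bits - 1 = 8
binary(434) = 110110010

Elias gamma(434) = '00000000' + '110110010' = 00000000110110010 (17 bits)


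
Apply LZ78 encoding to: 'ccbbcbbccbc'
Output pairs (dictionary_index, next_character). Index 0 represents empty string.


LZ78 encoding steps:
Dictionary: {0: ''}
Step 1: w='' (idx 0), next='c' -> output (0, 'c'), add 'c' as idx 1
Step 2: w='c' (idx 1), next='b' -> output (1, 'b'), add 'cb' as idx 2
Step 3: w='' (idx 0), next='b' -> output (0, 'b'), add 'b' as idx 3
Step 4: w='cb' (idx 2), next='b' -> output (2, 'b'), add 'cbb' as idx 4
Step 5: w='c' (idx 1), next='c' -> output (1, 'c'), add 'cc' as idx 5
Step 6: w='b' (idx 3), next='c' -> output (3, 'c'), add 'bc' as idx 6


Encoded: [(0, 'c'), (1, 'b'), (0, 'b'), (2, 'b'), (1, 'c'), (3, 'c')]


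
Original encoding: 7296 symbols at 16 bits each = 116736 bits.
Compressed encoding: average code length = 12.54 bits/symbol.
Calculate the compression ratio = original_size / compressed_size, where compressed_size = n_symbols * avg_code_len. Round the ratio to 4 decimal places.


original_size = n_symbols * orig_bits = 7296 * 16 = 116736 bits
compressed_size = n_symbols * avg_code_len = 7296 * 12.54 = 91491.84 bits
ratio = original_size / compressed_size = 116736 / 91491.84 = 1.2759

Compression ratio = 1.2759


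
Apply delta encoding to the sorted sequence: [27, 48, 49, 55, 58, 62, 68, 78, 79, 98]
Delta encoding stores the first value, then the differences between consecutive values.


First value: 27
Deltas:
  48 - 27 = 21
  49 - 48 = 1
  55 - 49 = 6
  58 - 55 = 3
  62 - 58 = 4
  68 - 62 = 6
  78 - 68 = 10
  79 - 78 = 1
  98 - 79 = 19


Delta encoded: [27, 21, 1, 6, 3, 4, 6, 10, 1, 19]


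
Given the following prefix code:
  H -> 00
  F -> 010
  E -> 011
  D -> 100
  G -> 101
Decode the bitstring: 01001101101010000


Decoding step by step:
Bits 010 -> F
Bits 011 -> E
Bits 011 -> E
Bits 010 -> F
Bits 100 -> D
Bits 00 -> H


Decoded message: FEEFDH


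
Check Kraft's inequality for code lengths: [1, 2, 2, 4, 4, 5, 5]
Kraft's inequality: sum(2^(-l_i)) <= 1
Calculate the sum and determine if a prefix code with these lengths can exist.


Sum = 2^(-1) + 2^(-2) + 2^(-2) + 2^(-4) + 2^(-4) + 2^(-5) + 2^(-5)
    = 0.5 + 0.25 + 0.25 + 0.0625 + 0.0625 + 0.03125 + 0.03125
    = 38/32 = 1.1875
Since 1.1875 > 1, Kraft's inequality is NOT satisfied.
A prefix code with these lengths CANNOT exist.

Kraft sum = 1.1875. Not satisfied.


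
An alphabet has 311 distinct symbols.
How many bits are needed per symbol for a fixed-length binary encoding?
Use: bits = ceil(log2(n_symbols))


log2(311) = 8.2808
Bracket: 2^8 = 256 < 311 <= 2^9 = 512
So ceil(log2(311)) = 9

bits = ceil(log2(311)) = ceil(8.2808) = 9 bits


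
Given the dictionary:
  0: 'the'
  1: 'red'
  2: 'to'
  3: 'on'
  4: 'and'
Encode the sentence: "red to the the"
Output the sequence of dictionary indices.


Look up each word in the dictionary:
  'red' -> 1
  'to' -> 2
  'the' -> 0
  'the' -> 0

Encoded: [1, 2, 0, 0]


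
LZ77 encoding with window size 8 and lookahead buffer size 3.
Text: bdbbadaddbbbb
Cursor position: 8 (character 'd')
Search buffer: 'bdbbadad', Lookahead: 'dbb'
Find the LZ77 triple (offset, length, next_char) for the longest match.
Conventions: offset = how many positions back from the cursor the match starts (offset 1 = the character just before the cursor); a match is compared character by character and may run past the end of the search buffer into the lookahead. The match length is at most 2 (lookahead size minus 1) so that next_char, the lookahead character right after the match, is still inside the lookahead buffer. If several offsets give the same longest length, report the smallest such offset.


Try each offset into the search buffer:
  offset=1 (pos 7, char 'd'): match length 1
  offset=2 (pos 6, char 'a'): match length 0
  offset=3 (pos 5, char 'd'): match length 1
  offset=4 (pos 4, char 'a'): match length 0
  offset=5 (pos 3, char 'b'): match length 0
  offset=6 (pos 2, char 'b'): match length 0
  offset=7 (pos 1, char 'd'): match length 2
  offset=8 (pos 0, char 'b'): match length 0
Longest match has length 2 at offset 7.
next_char = character at position 8 + 2 = 10 -> 'b'

Best match: offset=7, length=2 (matching 'db' starting at position 1)
LZ77 triple: (7, 2, 'b')


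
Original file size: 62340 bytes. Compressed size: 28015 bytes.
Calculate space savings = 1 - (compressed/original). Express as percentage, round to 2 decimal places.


ratio = compressed/original = 28015/62340 = 0.44939
savings = 1 - ratio = 1 - 0.44939 = 0.55061
as a percentage: 0.55061 * 100 = 55.06%

Space savings = 1 - 28015/62340 = 55.06%


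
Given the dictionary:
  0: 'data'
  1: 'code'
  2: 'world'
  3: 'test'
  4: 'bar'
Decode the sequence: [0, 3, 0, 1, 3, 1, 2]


Look up each index in the dictionary:
  0 -> 'data'
  3 -> 'test'
  0 -> 'data'
  1 -> 'code'
  3 -> 'test'
  1 -> 'code'
  2 -> 'world'

Decoded: "data test data code test code world"


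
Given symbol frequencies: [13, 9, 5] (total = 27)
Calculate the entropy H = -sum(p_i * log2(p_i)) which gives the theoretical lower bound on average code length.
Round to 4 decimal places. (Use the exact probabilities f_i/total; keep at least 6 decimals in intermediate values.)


Per-symbol terms -p_i * log2(p_i) with p_i = f_i/27:
  p = 13/27 = 0.481481: log2(p) = -1.054448, -p*log2(p) = 0.507697
  p = 9/27 = 0.333333: log2(p) = -1.584963, -p*log2(p) = 0.528321
  p = 5/27 = 0.185185: log2(p) = -2.432959, -p*log2(p) = 0.450548
H = 0.507697 + 0.528321 + 0.450548 = 1.486566

H = 1.4866 bits/symbol


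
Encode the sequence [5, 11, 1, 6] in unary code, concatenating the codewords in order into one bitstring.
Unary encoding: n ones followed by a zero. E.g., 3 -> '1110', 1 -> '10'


Encode each number as n ones followed by a terminating 0:
  5 -> 111110 (6 bits)
  11 -> 111111111110 (12 bits)
  1 -> 10 (2 bits)
  6 -> 1111110 (7 bits)
Total length = 6 + 12 + 2 + 7 = 27 bits.

Unary([5, 11, 1, 6]) = 111110111111111110101111110 (27 bits)


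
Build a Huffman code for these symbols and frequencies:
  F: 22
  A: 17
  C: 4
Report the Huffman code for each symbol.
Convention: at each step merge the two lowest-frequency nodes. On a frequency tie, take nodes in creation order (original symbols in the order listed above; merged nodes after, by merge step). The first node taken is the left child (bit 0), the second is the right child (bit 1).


Huffman tree construction:
Step 1: Merge C(4) + A(17) = 21
Step 2: Merge (C+A)(21) + F(22) = 43
Read each symbol's code off the tree from the root (left child = 0, right child = 1).

Codes:
  F: 1 (length 1)
  A: 01 (length 2)
  C: 00 (length 2)
Average code length: 64/43 = 1.4884 bits/symbol


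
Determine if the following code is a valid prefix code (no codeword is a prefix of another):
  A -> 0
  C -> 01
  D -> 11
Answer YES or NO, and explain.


Checking each pair (does one codeword prefix another?):
  A='0' vs C='01': prefix -- VIOLATION

NO -- this is NOT a valid prefix code. A (0) is a prefix of C (01).


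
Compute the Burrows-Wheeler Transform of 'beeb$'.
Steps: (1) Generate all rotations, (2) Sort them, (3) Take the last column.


Rotations (sorted):
  0: $beeb -> last char: b
  1: b$bee -> last char: e
  2: beeb$ -> last char: $
  3: eb$be -> last char: e
  4: eeb$b -> last char: b


BWT = be$eb


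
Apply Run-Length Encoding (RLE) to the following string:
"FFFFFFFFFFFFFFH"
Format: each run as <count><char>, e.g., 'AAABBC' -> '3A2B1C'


Scanning runs left to right:
  i=0: run of 'F' x 14 -> '14F'
  i=14: run of 'H' x 1 -> '1H'

RLE = 14F1H


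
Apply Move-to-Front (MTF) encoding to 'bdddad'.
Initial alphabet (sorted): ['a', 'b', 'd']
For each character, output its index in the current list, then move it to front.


MTF encoding:
'b': index 1 in ['a', 'b', 'd'] -> ['b', 'a', 'd']
'd': index 2 in ['b', 'a', 'd'] -> ['d', 'b', 'a']
'd': index 0 in ['d', 'b', 'a'] -> ['d', 'b', 'a']
'd': index 0 in ['d', 'b', 'a'] -> ['d', 'b', 'a']
'a': index 2 in ['d', 'b', 'a'] -> ['a', 'd', 'b']
'd': index 1 in ['a', 'd', 'b'] -> ['d', 'a', 'b']


Output: [1, 2, 0, 0, 2, 1]


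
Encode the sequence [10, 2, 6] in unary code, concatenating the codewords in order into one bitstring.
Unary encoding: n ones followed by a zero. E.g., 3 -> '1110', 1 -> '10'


Encode each number as n ones followed by a terminating 0:
  10 -> 11111111110 (11 bits)
  2 -> 110 (3 bits)
  6 -> 1111110 (7 bits)
Total length = 11 + 3 + 7 = 21 bits.

Unary([10, 2, 6]) = 111111111101101111110 (21 bits)


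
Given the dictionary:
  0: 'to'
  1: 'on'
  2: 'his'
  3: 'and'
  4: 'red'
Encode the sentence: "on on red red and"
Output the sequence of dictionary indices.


Look up each word in the dictionary:
  'on' -> 1
  'on' -> 1
  'red' -> 4
  'red' -> 4
  'and' -> 3

Encoded: [1, 1, 4, 4, 3]


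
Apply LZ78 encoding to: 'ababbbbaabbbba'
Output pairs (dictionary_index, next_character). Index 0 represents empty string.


LZ78 encoding steps:
Dictionary: {0: ''}
Step 1: w='' (idx 0), next='a' -> output (0, 'a'), add 'a' as idx 1
Step 2: w='' (idx 0), next='b' -> output (0, 'b'), add 'b' as idx 2
Step 3: w='a' (idx 1), next='b' -> output (1, 'b'), add 'ab' as idx 3
Step 4: w='b' (idx 2), next='b' -> output (2, 'b'), add 'bb' as idx 4
Step 5: w='b' (idx 2), next='a' -> output (2, 'a'), add 'ba' as idx 5
Step 6: w='ab' (idx 3), next='b' -> output (3, 'b'), add 'abb' as idx 6
Step 7: w='bb' (idx 4), next='a' -> output (4, 'a'), add 'bba' as idx 7


Encoded: [(0, 'a'), (0, 'b'), (1, 'b'), (2, 'b'), (2, 'a'), (3, 'b'), (4, 'a')]


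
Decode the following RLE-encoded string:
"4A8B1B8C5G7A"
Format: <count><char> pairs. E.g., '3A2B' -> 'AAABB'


Expanding each <count><char> pair:
  4A -> 'AAAA'
  8B -> 'BBBBBBBB'
  1B -> 'B'
  8C -> 'CCCCCCCC'
  5G -> 'GGGGG'
  7A -> 'AAAAAAA'

Decoded = AAAABBBBBBBBBCCCCCCCCGGGGGAAAAAAA


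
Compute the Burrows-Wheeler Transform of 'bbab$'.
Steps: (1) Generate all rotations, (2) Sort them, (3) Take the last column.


Rotations (sorted):
  0: $bbab -> last char: b
  1: ab$bb -> last char: b
  2: b$bba -> last char: a
  3: bab$b -> last char: b
  4: bbab$ -> last char: $


BWT = bbab$


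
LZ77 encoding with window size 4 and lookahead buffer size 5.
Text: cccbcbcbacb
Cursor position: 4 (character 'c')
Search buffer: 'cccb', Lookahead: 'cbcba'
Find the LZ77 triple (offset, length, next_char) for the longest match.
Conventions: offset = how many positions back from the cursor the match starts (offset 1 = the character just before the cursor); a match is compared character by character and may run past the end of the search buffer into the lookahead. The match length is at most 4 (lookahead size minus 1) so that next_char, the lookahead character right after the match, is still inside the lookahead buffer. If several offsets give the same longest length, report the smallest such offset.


Try each offset into the search buffer:
  offset=1 (pos 3, char 'b'): match length 0
  offset=2 (pos 2, char 'c'): match length 4
  offset=3 (pos 1, char 'c'): match length 1
  offset=4 (pos 0, char 'c'): match length 1
Longest match has length 4 at offset 2.
next_char = character at position 4 + 4 = 8 -> 'a'

Best match: offset=2, length=4 (matching 'cbcb' starting at position 2)
LZ77 triple: (2, 4, 'a')


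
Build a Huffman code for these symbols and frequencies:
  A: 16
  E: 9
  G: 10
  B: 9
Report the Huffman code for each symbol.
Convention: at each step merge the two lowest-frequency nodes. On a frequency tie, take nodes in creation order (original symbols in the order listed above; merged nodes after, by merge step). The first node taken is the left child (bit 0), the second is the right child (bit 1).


Huffman tree construction:
Step 1: Merge E(9) + B(9) = 18
Step 2: Merge G(10) + A(16) = 26
Step 3: Merge (E+B)(18) + (G+A)(26) = 44
Read each symbol's code off the tree from the root (left child = 0, right child = 1).

Codes:
  A: 11 (length 2)
  E: 00 (length 2)
  G: 10 (length 2)
  B: 01 (length 2)
Average code length: 88/44 = 2.0000 bits/symbol


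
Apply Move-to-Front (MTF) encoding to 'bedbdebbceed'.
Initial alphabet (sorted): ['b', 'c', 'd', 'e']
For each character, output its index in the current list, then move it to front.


MTF encoding:
'b': index 0 in ['b', 'c', 'd', 'e'] -> ['b', 'c', 'd', 'e']
'e': index 3 in ['b', 'c', 'd', 'e'] -> ['e', 'b', 'c', 'd']
'd': index 3 in ['e', 'b', 'c', 'd'] -> ['d', 'e', 'b', 'c']
'b': index 2 in ['d', 'e', 'b', 'c'] -> ['b', 'd', 'e', 'c']
'd': index 1 in ['b', 'd', 'e', 'c'] -> ['d', 'b', 'e', 'c']
'e': index 2 in ['d', 'b', 'e', 'c'] -> ['e', 'd', 'b', 'c']
'b': index 2 in ['e', 'd', 'b', 'c'] -> ['b', 'e', 'd', 'c']
'b': index 0 in ['b', 'e', 'd', 'c'] -> ['b', 'e', 'd', 'c']
'c': index 3 in ['b', 'e', 'd', 'c'] -> ['c', 'b', 'e', 'd']
'e': index 2 in ['c', 'b', 'e', 'd'] -> ['e', 'c', 'b', 'd']
'e': index 0 in ['e', 'c', 'b', 'd'] -> ['e', 'c', 'b', 'd']
'd': index 3 in ['e', 'c', 'b', 'd'] -> ['d', 'e', 'c', 'b']


Output: [0, 3, 3, 2, 1, 2, 2, 0, 3, 2, 0, 3]


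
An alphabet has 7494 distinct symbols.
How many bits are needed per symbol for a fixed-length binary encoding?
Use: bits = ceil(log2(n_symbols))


log2(7494) = 12.8715
Bracket: 2^12 = 4096 < 7494 <= 2^13 = 8192
So ceil(log2(7494)) = 13

bits = ceil(log2(7494)) = ceil(12.8715) = 13 bits


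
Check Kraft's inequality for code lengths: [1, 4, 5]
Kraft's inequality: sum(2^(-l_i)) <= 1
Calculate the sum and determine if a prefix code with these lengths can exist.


Sum = 2^(-1) + 2^(-4) + 2^(-5)
    = 0.5 + 0.0625 + 0.03125
    = 19/32 = 0.59375
Since 0.59375 <= 1, Kraft's inequality IS satisfied.
A prefix code with these lengths CAN exist.

Kraft sum = 0.59375. Satisfied.


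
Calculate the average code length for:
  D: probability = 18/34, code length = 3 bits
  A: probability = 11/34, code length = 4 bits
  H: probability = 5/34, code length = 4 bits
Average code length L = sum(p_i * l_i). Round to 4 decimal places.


Weighted contributions p_i * l_i:
  D: (18/34) * 3 = 54/34
  A: (11/34) * 4 = 44/34
  H: (5/34) * 4 = 20/34
Sum = (54 + 44 + 20)/34 = 118/34

L = 118/34 = 3.4706 bits/symbol


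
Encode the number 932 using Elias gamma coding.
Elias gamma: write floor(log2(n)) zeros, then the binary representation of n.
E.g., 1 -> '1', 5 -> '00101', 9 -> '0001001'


num_bits = floor(log2(932)) + 1 = 10
leading_zeros = num_bits - 1 = 9
binary(932) = 1110100100

Elias gamma(932) = '000000000' + '1110100100' = 0000000001110100100 (19 bits)


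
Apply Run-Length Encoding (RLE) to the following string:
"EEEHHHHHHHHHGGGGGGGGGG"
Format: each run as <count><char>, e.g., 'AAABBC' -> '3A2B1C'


Scanning runs left to right:
  i=0: run of 'E' x 3 -> '3E'
  i=3: run of 'H' x 9 -> '9H'
  i=12: run of 'G' x 10 -> '10G'

RLE = 3E9H10G


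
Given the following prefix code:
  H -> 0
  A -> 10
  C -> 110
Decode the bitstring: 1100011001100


Decoding step by step:
Bits 110 -> C
Bits 0 -> H
Bits 0 -> H
Bits 110 -> C
Bits 0 -> H
Bits 110 -> C
Bits 0 -> H


Decoded message: CHHCHCH


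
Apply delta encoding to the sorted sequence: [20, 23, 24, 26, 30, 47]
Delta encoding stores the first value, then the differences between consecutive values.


First value: 20
Deltas:
  23 - 20 = 3
  24 - 23 = 1
  26 - 24 = 2
  30 - 26 = 4
  47 - 30 = 17


Delta encoded: [20, 3, 1, 2, 4, 17]


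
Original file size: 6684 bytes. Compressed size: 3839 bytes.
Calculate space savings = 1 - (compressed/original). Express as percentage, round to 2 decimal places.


ratio = compressed/original = 3839/6684 = 0.574357
savings = 1 - ratio = 1 - 0.574357 = 0.425643
as a percentage: 0.425643 * 100 = 42.56%

Space savings = 1 - 3839/6684 = 42.56%


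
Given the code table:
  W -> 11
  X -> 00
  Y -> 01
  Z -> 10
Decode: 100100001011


Decoding:
10 -> Z
01 -> Y
00 -> X
00 -> X
10 -> Z
11 -> W


Result: ZYXXZW


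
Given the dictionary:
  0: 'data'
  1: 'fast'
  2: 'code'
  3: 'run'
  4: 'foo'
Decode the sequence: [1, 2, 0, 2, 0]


Look up each index in the dictionary:
  1 -> 'fast'
  2 -> 'code'
  0 -> 'data'
  2 -> 'code'
  0 -> 'data'

Decoded: "fast code data code data"


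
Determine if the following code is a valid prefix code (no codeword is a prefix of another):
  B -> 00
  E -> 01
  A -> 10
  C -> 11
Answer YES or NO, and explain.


Checking each pair (does one codeword prefix another?):
  B='00' vs E='01': no prefix
  B='00' vs A='10': no prefix
  B='00' vs C='11': no prefix
  E='01' vs B='00': no prefix
  E='01' vs A='10': no prefix
  E='01' vs C='11': no prefix
  A='10' vs B='00': no prefix
  A='10' vs E='01': no prefix
  A='10' vs C='11': no prefix
  C='11' vs B='00': no prefix
  C='11' vs E='01': no prefix
  C='11' vs A='10': no prefix
No violation found over all pairs.

YES -- this is a valid prefix code. No codeword is a prefix of any other codeword.


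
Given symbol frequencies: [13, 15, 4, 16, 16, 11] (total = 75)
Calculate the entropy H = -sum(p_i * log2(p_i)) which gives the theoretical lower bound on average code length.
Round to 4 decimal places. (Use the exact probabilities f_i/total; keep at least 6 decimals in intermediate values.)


Per-symbol terms -p_i * log2(p_i) with p_i = f_i/75:
  p = 13/75 = 0.173333: log2(p) = -2.528379, -p*log2(p) = 0.438252
  p = 15/75 = 0.200000: log2(p) = -2.321928, -p*log2(p) = 0.464386
  p = 4/75 = 0.053333: log2(p) = -4.228819, -p*log2(p) = 0.225537
  p = 16/75 = 0.213333: log2(p) = -2.228819, -p*log2(p) = 0.475481
  p = 16/75 = 0.213333: log2(p) = -2.228819, -p*log2(p) = 0.475481
  p = 11/75 = 0.146667: log2(p) = -2.769387, -p*log2(p) = 0.406177
H = 0.438252 + 0.464386 + 0.225537 + 0.475481 + 0.475481 + 0.406177 = 2.485314

H = 2.4853 bits/symbol


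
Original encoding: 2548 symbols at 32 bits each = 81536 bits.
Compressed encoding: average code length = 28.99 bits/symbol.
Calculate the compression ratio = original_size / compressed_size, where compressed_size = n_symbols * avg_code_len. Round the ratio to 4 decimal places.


original_size = n_symbols * orig_bits = 2548 * 32 = 81536 bits
compressed_size = n_symbols * avg_code_len = 2548 * 28.99 = 73866.52 bits
ratio = original_size / compressed_size = 81536 / 73866.52 = 1.1038

Compression ratio = 1.1038


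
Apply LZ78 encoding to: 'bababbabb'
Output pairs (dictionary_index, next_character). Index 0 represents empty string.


LZ78 encoding steps:
Dictionary: {0: ''}
Step 1: w='' (idx 0), next='b' -> output (0, 'b'), add 'b' as idx 1
Step 2: w='' (idx 0), next='a' -> output (0, 'a'), add 'a' as idx 2
Step 3: w='b' (idx 1), next='a' -> output (1, 'a'), add 'ba' as idx 3
Step 4: w='b' (idx 1), next='b' -> output (1, 'b'), add 'bb' as idx 4
Step 5: w='a' (idx 2), next='b' -> output (2, 'b'), add 'ab' as idx 5
Step 6: w='b' (idx 1), end of input -> output (1, '')


Encoded: [(0, 'b'), (0, 'a'), (1, 'a'), (1, 'b'), (2, 'b'), (1, '')]


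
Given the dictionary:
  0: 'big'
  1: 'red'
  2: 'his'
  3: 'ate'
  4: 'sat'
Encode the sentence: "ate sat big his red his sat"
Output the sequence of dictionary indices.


Look up each word in the dictionary:
  'ate' -> 3
  'sat' -> 4
  'big' -> 0
  'his' -> 2
  'red' -> 1
  'his' -> 2
  'sat' -> 4

Encoded: [3, 4, 0, 2, 1, 2, 4]


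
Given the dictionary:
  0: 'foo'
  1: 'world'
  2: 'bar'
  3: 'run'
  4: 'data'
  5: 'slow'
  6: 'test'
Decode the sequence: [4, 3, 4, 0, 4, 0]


Look up each index in the dictionary:
  4 -> 'data'
  3 -> 'run'
  4 -> 'data'
  0 -> 'foo'
  4 -> 'data'
  0 -> 'foo'

Decoded: "data run data foo data foo"


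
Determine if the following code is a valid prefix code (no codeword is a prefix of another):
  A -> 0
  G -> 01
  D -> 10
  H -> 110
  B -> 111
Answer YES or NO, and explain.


Checking each pair (does one codeword prefix another?):
  A='0' vs G='01': prefix -- VIOLATION

NO -- this is NOT a valid prefix code. A (0) is a prefix of G (01).


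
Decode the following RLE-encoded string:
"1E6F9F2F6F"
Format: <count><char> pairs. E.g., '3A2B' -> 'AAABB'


Expanding each <count><char> pair:
  1E -> 'E'
  6F -> 'FFFFFF'
  9F -> 'FFFFFFFFF'
  2F -> 'FF'
  6F -> 'FFFFFF'

Decoded = EFFFFFFFFFFFFFFFFFFFFFFF


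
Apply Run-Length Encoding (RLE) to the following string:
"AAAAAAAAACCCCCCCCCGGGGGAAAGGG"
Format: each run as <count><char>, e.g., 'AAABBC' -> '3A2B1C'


Scanning runs left to right:
  i=0: run of 'A' x 9 -> '9A'
  i=9: run of 'C' x 9 -> '9C'
  i=18: run of 'G' x 5 -> '5G'
  i=23: run of 'A' x 3 -> '3A'
  i=26: run of 'G' x 3 -> '3G'

RLE = 9A9C5G3A3G


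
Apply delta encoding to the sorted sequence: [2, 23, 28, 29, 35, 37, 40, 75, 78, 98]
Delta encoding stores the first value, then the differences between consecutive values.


First value: 2
Deltas:
  23 - 2 = 21
  28 - 23 = 5
  29 - 28 = 1
  35 - 29 = 6
  37 - 35 = 2
  40 - 37 = 3
  75 - 40 = 35
  78 - 75 = 3
  98 - 78 = 20


Delta encoded: [2, 21, 5, 1, 6, 2, 3, 35, 3, 20]


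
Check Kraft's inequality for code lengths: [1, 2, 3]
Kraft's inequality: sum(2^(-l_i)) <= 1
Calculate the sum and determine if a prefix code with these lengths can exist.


Sum = 2^(-1) + 2^(-2) + 2^(-3)
    = 0.5 + 0.25 + 0.125
    = 7/8 = 0.875
Since 0.875 <= 1, Kraft's inequality IS satisfied.
A prefix code with these lengths CAN exist.

Kraft sum = 0.875. Satisfied.


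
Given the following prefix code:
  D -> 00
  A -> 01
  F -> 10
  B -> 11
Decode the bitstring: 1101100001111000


Decoding step by step:
Bits 11 -> B
Bits 01 -> A
Bits 10 -> F
Bits 00 -> D
Bits 01 -> A
Bits 11 -> B
Bits 10 -> F
Bits 00 -> D


Decoded message: BAFDABFD


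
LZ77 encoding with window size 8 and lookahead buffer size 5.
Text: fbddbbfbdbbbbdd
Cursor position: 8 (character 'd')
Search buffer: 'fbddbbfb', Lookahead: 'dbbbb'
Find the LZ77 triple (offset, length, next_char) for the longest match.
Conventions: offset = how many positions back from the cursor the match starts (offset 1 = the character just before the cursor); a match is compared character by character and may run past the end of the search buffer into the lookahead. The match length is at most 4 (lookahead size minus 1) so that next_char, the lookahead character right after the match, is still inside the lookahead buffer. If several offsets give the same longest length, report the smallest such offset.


Try each offset into the search buffer:
  offset=1 (pos 7, char 'b'): match length 0
  offset=2 (pos 6, char 'f'): match length 0
  offset=3 (pos 5, char 'b'): match length 0
  offset=4 (pos 4, char 'b'): match length 0
  offset=5 (pos 3, char 'd'): match length 3
  offset=6 (pos 2, char 'd'): match length 1
  offset=7 (pos 1, char 'b'): match length 0
  offset=8 (pos 0, char 'f'): match length 0
Longest match has length 3 at offset 5.
next_char = character at position 8 + 3 = 11 -> 'b'

Best match: offset=5, length=3 (matching 'dbb' starting at position 3)
LZ77 triple: (5, 3, 'b')


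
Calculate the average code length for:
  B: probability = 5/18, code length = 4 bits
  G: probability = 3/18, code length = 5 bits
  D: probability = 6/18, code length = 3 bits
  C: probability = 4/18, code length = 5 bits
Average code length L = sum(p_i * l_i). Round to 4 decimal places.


Weighted contributions p_i * l_i:
  B: (5/18) * 4 = 20/18
  G: (3/18) * 5 = 15/18
  D: (6/18) * 3 = 18/18
  C: (4/18) * 5 = 20/18
Sum = (20 + 15 + 18 + 20)/18 = 73/18

L = 73/18 = 4.0556 bits/symbol


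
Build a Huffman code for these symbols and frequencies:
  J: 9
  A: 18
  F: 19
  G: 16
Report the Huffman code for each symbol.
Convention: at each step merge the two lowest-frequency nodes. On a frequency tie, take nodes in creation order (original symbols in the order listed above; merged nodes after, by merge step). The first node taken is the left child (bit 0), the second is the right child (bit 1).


Huffman tree construction:
Step 1: Merge J(9) + G(16) = 25
Step 2: Merge A(18) + F(19) = 37
Step 3: Merge (J+G)(25) + (A+F)(37) = 62
Read each symbol's code off the tree from the root (left child = 0, right child = 1).

Codes:
  J: 00 (length 2)
  A: 10 (length 2)
  F: 11 (length 2)
  G: 01 (length 2)
Average code length: 124/62 = 2.0000 bits/symbol


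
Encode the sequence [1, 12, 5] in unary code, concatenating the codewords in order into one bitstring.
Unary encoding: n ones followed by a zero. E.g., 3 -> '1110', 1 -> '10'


Encode each number as n ones followed by a terminating 0:
  1 -> 10 (2 bits)
  12 -> 1111111111110 (13 bits)
  5 -> 111110 (6 bits)
Total length = 2 + 13 + 6 = 21 bits.

Unary([1, 12, 5]) = 101111111111110111110 (21 bits)


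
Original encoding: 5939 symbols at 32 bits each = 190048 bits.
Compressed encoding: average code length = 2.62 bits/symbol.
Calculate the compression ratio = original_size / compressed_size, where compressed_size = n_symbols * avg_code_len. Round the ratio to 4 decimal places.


original_size = n_symbols * orig_bits = 5939 * 32 = 190048 bits
compressed_size = n_symbols * avg_code_len = 5939 * 2.62 = 15560.18 bits
ratio = original_size / compressed_size = 190048 / 15560.18 = 12.2137

Compression ratio = 12.2137


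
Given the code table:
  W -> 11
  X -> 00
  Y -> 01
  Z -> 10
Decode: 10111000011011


Decoding:
10 -> Z
11 -> W
10 -> Z
00 -> X
01 -> Y
10 -> Z
11 -> W


Result: ZWZXYZW


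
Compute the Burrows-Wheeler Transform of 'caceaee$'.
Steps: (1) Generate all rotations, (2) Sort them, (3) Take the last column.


Rotations (sorted):
  0: $caceaee -> last char: e
  1: aceaee$c -> last char: c
  2: aee$cace -> last char: e
  3: caceaee$ -> last char: $
  4: ceaee$ca -> last char: a
  5: e$caceae -> last char: e
  6: eaee$cac -> last char: c
  7: ee$cacea -> last char: a


BWT = ece$aeca


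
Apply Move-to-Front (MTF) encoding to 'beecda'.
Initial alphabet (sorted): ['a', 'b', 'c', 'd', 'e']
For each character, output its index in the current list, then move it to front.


MTF encoding:
'b': index 1 in ['a', 'b', 'c', 'd', 'e'] -> ['b', 'a', 'c', 'd', 'e']
'e': index 4 in ['b', 'a', 'c', 'd', 'e'] -> ['e', 'b', 'a', 'c', 'd']
'e': index 0 in ['e', 'b', 'a', 'c', 'd'] -> ['e', 'b', 'a', 'c', 'd']
'c': index 3 in ['e', 'b', 'a', 'c', 'd'] -> ['c', 'e', 'b', 'a', 'd']
'd': index 4 in ['c', 'e', 'b', 'a', 'd'] -> ['d', 'c', 'e', 'b', 'a']
'a': index 4 in ['d', 'c', 'e', 'b', 'a'] -> ['a', 'd', 'c', 'e', 'b']


Output: [1, 4, 0, 3, 4, 4]


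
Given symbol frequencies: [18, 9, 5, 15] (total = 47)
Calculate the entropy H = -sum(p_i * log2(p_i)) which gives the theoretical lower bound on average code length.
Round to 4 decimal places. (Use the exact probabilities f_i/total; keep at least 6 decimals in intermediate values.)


Per-symbol terms -p_i * log2(p_i) with p_i = f_i/47:
  p = 18/47 = 0.382979: log2(p) = -1.384664, -p*log2(p) = 0.530297
  p = 9/47 = 0.191489: log2(p) = -2.384664, -p*log2(p) = 0.456638
  p = 5/47 = 0.106383: log2(p) = -3.232661, -p*log2(p) = 0.343900
  p = 15/47 = 0.319149: log2(p) = -1.647698, -p*log2(p) = 0.525861
H = 0.530297 + 0.456638 + 0.343900 + 0.525861 = 1.856696

H = 1.8567 bits/symbol


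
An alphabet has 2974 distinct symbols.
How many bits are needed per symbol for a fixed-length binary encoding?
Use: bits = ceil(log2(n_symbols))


log2(2974) = 11.5382
Bracket: 2^11 = 2048 < 2974 <= 2^12 = 4096
So ceil(log2(2974)) = 12

bits = ceil(log2(2974)) = ceil(11.5382) = 12 bits


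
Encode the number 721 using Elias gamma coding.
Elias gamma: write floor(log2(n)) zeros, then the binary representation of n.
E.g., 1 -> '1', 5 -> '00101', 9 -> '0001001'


num_bits = floor(log2(721)) + 1 = 10
leading_zeros = num_bits - 1 = 9
binary(721) = 1011010001

Elias gamma(721) = '000000000' + '1011010001' = 0000000001011010001 (19 bits)


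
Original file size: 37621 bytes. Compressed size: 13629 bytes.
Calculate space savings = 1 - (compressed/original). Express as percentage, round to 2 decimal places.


ratio = compressed/original = 13629/37621 = 0.362271
savings = 1 - ratio = 1 - 0.362271 = 0.637729
as a percentage: 0.637729 * 100 = 63.77%

Space savings = 1 - 13629/37621 = 63.77%


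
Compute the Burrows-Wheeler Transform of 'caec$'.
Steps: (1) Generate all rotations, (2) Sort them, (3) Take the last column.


Rotations (sorted):
  0: $caec -> last char: c
  1: aec$c -> last char: c
  2: c$cae -> last char: e
  3: caec$ -> last char: $
  4: ec$ca -> last char: a


BWT = cce$a


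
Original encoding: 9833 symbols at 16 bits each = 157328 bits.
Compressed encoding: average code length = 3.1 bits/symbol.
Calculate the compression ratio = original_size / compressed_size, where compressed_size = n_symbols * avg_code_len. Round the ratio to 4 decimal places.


original_size = n_symbols * orig_bits = 9833 * 16 = 157328 bits
compressed_size = n_symbols * avg_code_len = 9833 * 3.1 = 30482.3 bits
ratio = original_size / compressed_size = 157328 / 30482.3 = 5.1613

Compression ratio = 5.1613


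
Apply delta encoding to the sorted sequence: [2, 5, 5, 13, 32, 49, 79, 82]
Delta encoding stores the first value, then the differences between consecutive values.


First value: 2
Deltas:
  5 - 2 = 3
  5 - 5 = 0
  13 - 5 = 8
  32 - 13 = 19
  49 - 32 = 17
  79 - 49 = 30
  82 - 79 = 3


Delta encoded: [2, 3, 0, 8, 19, 17, 30, 3]


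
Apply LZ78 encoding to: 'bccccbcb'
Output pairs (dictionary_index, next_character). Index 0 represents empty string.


LZ78 encoding steps:
Dictionary: {0: ''}
Step 1: w='' (idx 0), next='b' -> output (0, 'b'), add 'b' as idx 1
Step 2: w='' (idx 0), next='c' -> output (0, 'c'), add 'c' as idx 2
Step 3: w='c' (idx 2), next='c' -> output (2, 'c'), add 'cc' as idx 3
Step 4: w='c' (idx 2), next='b' -> output (2, 'b'), add 'cb' as idx 4
Step 5: w='cb' (idx 4), end of input -> output (4, '')


Encoded: [(0, 'b'), (0, 'c'), (2, 'c'), (2, 'b'), (4, '')]


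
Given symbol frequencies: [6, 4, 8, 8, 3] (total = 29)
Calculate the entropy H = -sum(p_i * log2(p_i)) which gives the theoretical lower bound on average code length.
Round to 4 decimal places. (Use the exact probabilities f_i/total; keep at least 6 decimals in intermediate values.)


Per-symbol terms -p_i * log2(p_i) with p_i = f_i/29:
  p = 6/29 = 0.206897: log2(p) = -2.273018, -p*log2(p) = 0.470280
  p = 4/29 = 0.137931: log2(p) = -2.857981, -p*log2(p) = 0.394204
  p = 8/29 = 0.275862: log2(p) = -1.857981, -p*log2(p) = 0.512546
  p = 8/29 = 0.275862: log2(p) = -1.857981, -p*log2(p) = 0.512546
  p = 3/29 = 0.103448: log2(p) = -3.273018, -p*log2(p) = 0.338588
H = 0.470280 + 0.394204 + 0.512546 + 0.512546 + 0.338588 = 2.228164

H = 2.2282 bits/symbol
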